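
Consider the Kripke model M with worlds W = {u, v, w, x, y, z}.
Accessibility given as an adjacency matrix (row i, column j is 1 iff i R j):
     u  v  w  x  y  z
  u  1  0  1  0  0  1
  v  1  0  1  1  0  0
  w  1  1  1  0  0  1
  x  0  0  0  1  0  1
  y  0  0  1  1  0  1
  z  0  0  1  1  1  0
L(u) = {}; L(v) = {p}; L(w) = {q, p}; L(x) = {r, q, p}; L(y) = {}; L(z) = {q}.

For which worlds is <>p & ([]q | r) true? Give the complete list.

x, y

Recall that []ψ holds at a world iff ψ holds at every accessible world, and <>ψ holds iff ψ holds at some accessible world.
Let φ = <>p & ([]q | r). Evaluate φ at each world:
  u (successors {u, w, z}): φ is false.
  v (successors {u, w, x}): φ is false.
  w (successors {u, v, w, z}): φ is false.
  x (successors {x, z}): φ is true.
  y (successors {w, x, z}): φ is true.
  z (successors {w, x, y}): φ is false.
For instance, at w:
  At w: <>p is true, []q | r is false, so <>p & ([]q | r) is false.
    At w: <>p requires p at some successor in {u, v, w, z}.
      p holds at v, so <>p is true at w.
    At w: []q is false, r is false, so []q | r is false.
      At w: []q requires q at every successor {u, v, w, z}.
        q fails at u, so []q is false at w.
Satisfying worlds: {x, y}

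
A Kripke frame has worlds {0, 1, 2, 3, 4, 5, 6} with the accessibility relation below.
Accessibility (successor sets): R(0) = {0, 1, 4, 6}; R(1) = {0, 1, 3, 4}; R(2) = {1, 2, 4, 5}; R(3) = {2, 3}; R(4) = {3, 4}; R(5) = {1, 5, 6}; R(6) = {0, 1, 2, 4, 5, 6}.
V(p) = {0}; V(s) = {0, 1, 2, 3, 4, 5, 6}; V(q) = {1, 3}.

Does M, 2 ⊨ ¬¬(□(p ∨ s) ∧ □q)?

No

At 2: ¬(□(p ∨ s) ∧ □q) is true, so ¬¬(□(p ∨ s) ∧ □q) is false.
  At 2: □(p ∨ s) ∧ □q is false, so ¬(□(p ∨ s) ∧ □q) is true.
    At 2: □(p ∨ s) is true, □q is false, so □(p ∨ s) ∧ □q is false.
      At 2: □(p ∨ s) requires p ∨ s at every successor {1, 2, 4, 5}.
        At 1: p ∨ s is true.
        At 2: p ∨ s is true.
        At 4: p ∨ s is true.
        At 5: p ∨ s is true.
      So □(p ∨ s) is true at 2.
      At 2: □q requires q at every successor {1, 2, 4, 5}.
        q fails at 2, so □q is false at 2.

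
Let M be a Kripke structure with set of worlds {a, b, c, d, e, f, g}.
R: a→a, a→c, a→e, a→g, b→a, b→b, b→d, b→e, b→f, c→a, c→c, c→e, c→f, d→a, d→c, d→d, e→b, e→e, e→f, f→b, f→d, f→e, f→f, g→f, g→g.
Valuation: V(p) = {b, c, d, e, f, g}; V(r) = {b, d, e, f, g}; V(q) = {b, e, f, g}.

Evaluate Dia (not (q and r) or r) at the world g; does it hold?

Recall that Dia ψ holds at a world iff ψ holds at some accessible world.
At g: Dia (not (q and r) or r) requires not (q and r) or r at some successor in {f, g}.
  not (q and r) or r holds at f, so Dia (not (q and r) or r) is true at g.

Yes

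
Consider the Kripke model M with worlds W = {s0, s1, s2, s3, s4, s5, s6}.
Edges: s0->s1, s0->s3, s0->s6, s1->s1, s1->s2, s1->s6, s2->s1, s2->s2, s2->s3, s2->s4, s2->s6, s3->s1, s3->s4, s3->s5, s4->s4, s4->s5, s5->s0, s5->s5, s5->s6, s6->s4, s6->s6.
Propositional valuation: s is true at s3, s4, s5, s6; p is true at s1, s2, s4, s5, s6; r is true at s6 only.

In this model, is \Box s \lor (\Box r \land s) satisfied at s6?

Yes

At s6: \Box s is true, \Box r \land s is false, so \Box s \lor (\Box r \land s) is true.
  At s6: \Box s requires s at every successor {s4, s6}.
    At s4: s is true.
    At s6: s is true.
  So \Box s is true at s6.
  At s6: \Box r is false, s is true, so \Box r \land s is false.
    At s6: \Box r requires r at every successor {s4, s6}.
      r fails at s4, so \Box r is false at s6.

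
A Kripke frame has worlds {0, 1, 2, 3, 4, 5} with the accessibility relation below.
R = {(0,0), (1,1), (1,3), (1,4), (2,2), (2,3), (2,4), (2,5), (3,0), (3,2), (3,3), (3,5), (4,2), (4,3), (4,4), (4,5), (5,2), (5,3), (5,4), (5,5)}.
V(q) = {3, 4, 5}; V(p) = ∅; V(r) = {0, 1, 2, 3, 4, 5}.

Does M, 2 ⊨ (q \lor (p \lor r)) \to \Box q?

At 2: q \lor (p \lor r) is true, \Box q is false, so (q \lor (p \lor r)) \to \Box q is false.
  At 2: \Box q requires q at every successor {2, 3, 4, 5}.
    q fails at 2, so \Box q is false at 2.

No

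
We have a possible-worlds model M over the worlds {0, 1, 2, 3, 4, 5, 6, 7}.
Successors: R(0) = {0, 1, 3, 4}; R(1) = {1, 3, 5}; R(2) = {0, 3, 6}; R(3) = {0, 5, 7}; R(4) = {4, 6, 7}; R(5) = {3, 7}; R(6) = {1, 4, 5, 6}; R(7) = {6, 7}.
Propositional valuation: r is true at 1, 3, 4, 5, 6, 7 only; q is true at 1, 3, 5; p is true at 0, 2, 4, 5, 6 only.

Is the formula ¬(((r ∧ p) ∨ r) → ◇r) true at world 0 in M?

No

At 0: ((r ∧ p) ∨ r) → ◇r is true, so ¬(((r ∧ p) ∨ r) → ◇r) is false.
  At 0: (r ∧ p) ∨ r is false, ◇r is true, so ((r ∧ p) ∨ r) → ◇r is true.
    At 0: ◇r requires r at some successor in {0, 1, 3, 4}.
      r holds at 1, so ◇r is true at 0.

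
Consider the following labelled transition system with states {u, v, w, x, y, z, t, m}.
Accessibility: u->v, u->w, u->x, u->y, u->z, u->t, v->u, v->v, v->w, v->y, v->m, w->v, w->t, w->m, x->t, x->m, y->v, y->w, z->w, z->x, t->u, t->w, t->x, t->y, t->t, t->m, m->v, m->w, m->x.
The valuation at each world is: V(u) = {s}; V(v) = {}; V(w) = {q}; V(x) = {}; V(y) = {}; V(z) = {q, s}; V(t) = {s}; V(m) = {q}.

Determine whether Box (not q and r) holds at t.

No

Recall that Box ψ holds at a world iff ψ holds at every accessible world, and Dia ψ holds iff ψ holds at some accessible world.
At t: Box (not q and r) requires not q and r at every successor {u, w, x, y, t, m}.
  not q and r fails at u, so Box (not q and r) is false at t.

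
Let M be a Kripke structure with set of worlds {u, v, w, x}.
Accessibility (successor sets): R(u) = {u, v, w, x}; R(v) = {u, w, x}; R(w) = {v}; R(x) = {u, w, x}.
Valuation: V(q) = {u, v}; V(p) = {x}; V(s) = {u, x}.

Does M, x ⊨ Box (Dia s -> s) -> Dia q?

Yes

Recall that Box ψ holds at a world iff ψ holds at every accessible world, and Dia ψ holds iff ψ holds at some accessible world.
At x: Box (Dia s -> s) is true, Dia q is true, so Box (Dia s -> s) -> Dia q is true.
  At x: Box (Dia s -> s) requires Dia s -> s at every successor {u, w, x}.
      At u: Dia s is true, s is true, so Dia s -> s is true.
      At w: Dia s is false, s is false, so Dia s -> s is true.
      At x: Dia s is true, s is true, so Dia s -> s is true.
  So Box (Dia s -> s) is true at x.
  At x: Dia q requires q at some successor in {u, w, x}.
    q holds at u, so Dia q is true at x.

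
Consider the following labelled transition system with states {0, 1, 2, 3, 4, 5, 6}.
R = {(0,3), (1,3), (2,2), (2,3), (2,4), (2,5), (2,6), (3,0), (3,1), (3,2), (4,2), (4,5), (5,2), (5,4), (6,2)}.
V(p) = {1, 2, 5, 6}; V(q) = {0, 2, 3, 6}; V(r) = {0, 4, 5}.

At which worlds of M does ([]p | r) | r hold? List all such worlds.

Let φ = ([]p | r) | r. Evaluate φ at each world:
  0 (successors {3}): φ is true.
  1 (successors {3}): φ is false.
  2 (successors {2, 3, 4, 5, 6}): φ is false.
  3 (successors {0, 1, 2}): φ is false.
  4 (successors {2, 5}): φ is true.
  5 (successors {2, 4}): φ is true.
  6 (successors {2}): φ is true.
For instance, at 1:
  At 1: []p | r is false, r is false, so ([]p | r) | r is false.
    At 1: []p is false, r is false, so []p | r is false.
      At 1: []p requires p at every successor {3}.
        p fails at 3, so []p is false at 1.
Satisfying worlds: {0, 4, 5, 6}

0, 4, 5, 6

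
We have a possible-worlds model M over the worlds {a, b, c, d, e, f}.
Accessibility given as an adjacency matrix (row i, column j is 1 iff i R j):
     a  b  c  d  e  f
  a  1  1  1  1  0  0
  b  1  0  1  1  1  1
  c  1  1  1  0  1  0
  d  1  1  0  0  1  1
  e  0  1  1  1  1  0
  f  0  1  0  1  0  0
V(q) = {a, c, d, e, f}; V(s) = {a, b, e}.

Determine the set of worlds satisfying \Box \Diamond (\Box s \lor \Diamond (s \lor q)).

Let φ = \Box \Diamond (\Box s \lor \Diamond (s \lor q)). Evaluate φ at each world:
  a (successors {a, b, c, d}): φ is true.
  b (successors {a, c, d, e, f}): φ is true.
  c (successors {a, b, c, e}): φ is true.
  d (successors {a, b, e, f}): φ is true.
  e (successors {b, c, d, e}): φ is true.
  f (successors {b, d}): φ is true.
For instance, at a:
  At a: \Box \Diamond (\Box s \lor \Diamond (s \lor q)) requires \Diamond (\Box s \lor \Diamond (s \lor q)) at every successor {a, b, c, d}.
    At a: \Diamond (\Box s \lor \Diamond (s \lor q)) is true.
    At b: \Diamond (\Box s \lor \Diamond (s \lor q)) is true.
    At c: \Diamond (\Box s \lor \Diamond (s \lor q)) is true.
    At d: \Diamond (\Box s \lor \Diamond (s \lor q)) is true.
  So \Box \Diamond (\Box s \lor \Diamond (s \lor q)) is true at a.
Satisfying worlds: {a, b, c, d, e, f}

a, b, c, d, e, f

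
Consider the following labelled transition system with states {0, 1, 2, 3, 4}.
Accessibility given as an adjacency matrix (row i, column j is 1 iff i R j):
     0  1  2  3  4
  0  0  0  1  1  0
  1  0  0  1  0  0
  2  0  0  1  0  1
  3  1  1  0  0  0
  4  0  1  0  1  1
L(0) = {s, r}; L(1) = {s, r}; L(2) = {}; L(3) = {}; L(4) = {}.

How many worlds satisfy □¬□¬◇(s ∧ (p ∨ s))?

2

Let φ = □¬□¬◇(s ∧ (p ∨ s)). Evaluate φ at each world:
  0 (successors {2, 3}): φ is false.
  1 (successors {2}): φ is true.
  2 (successors {2, 4}): φ is true.
  3 (successors {0, 1}): φ is false.
  4 (successors {1, 3, 4}): φ is false.
For instance, at 0:
  At 0: □¬□¬◇(s ∧ (p ∨ s)) requires ¬□¬◇(s ∧ (p ∨ s)) at every successor {2, 3}.
    ¬□¬◇(s ∧ (p ∨ s)) fails at 3, so □¬□¬◇(s ∧ (p ∨ s)) is false at 0.
      At 3: □¬◇(s ∧ (p ∨ s)) is true, so ¬□¬◇(s ∧ (p ∨ s)) is false.
Satisfying worlds: {1, 2}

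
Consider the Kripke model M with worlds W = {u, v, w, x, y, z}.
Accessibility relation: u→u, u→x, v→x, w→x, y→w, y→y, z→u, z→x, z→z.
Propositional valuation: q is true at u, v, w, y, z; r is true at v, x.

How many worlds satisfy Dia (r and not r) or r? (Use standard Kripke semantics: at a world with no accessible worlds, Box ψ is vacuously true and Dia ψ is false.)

2

Let φ = Dia (r and not r) or r. Evaluate φ at each world:
  u (successors {u, x}): φ is false.
  v (successors {x}): φ is true.
  w (successors {x}): φ is false.
  x (successors ∅): φ is true.
  y (successors {w, y}): φ is false.
  z (successors {u, x, z}): φ is false.
For instance, at v:
  At v: Dia (r and not r) is false, r is true, so Dia (r and not r) or r is true.
    At v: Dia (r and not r) requires r and not r at some successor in {x}.
      At x: r and not r is false.
    So Dia (r and not r) is false at v.
Satisfying worlds: {v, x}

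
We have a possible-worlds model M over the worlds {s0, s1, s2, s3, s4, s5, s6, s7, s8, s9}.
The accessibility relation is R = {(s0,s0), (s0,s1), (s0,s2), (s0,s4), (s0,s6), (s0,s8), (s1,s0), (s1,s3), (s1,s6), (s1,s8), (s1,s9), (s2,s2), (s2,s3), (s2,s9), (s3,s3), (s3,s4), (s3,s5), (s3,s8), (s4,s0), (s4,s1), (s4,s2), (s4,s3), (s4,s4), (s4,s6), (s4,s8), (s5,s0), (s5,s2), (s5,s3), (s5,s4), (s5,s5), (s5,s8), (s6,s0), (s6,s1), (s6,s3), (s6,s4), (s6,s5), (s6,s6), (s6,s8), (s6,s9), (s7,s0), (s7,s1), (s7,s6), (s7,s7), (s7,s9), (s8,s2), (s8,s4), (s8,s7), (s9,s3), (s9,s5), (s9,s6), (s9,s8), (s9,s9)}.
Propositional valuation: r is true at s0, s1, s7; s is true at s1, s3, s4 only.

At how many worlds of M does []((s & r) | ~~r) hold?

0

Let φ = []((s & r) | ~~r). Evaluate φ at each world:
  s0 (successors {s0, s1, s2, s4, s6, s8}): φ is false.
  s1 (successors {s0, s3, s6, s8, s9}): φ is false.
  s2 (successors {s2, s3, s9}): φ is false.
  s3 (successors {s3, s4, s5, s8}): φ is false.
  s4 (successors {s0, s1, s2, s3, s4, s6, s8}): φ is false.
  s5 (successors {s0, s2, s3, s4, s5, s8}): φ is false.
  s6 (successors {s0, s1, s3, s4, s5, s6, s8, s9}): φ is false.
  s7 (successors {s0, s1, s6, s7, s9}): φ is false.
  s8 (successors {s2, s4, s7}): φ is false.
  s9 (successors {s3, s5, s6, s8, s9}): φ is false.
For instance, at s7:
  At s7: []((s & r) | ~~r) requires (s & r) | ~~r at every successor {s0, s1, s6, s7, s9}.
    (s & r) | ~~r fails at s6, so []((s & r) | ~~r) is false at s7.
Satisfying worlds: none.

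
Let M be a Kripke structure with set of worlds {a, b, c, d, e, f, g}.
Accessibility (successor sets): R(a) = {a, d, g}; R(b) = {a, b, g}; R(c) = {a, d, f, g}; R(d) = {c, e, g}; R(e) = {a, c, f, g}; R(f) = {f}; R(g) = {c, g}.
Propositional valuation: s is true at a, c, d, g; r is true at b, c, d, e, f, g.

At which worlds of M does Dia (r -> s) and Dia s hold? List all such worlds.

a, b, c, d, e, g

Let φ = Dia (r -> s) and Dia s. Evaluate φ at each world:
  a (successors {a, d, g}): φ is true.
  b (successors {a, b, g}): φ is true.
  c (successors {a, d, f, g}): φ is true.
  d (successors {c, e, g}): φ is true.
  e (successors {a, c, f, g}): φ is true.
  f (successors {f}): φ is false.
  g (successors {c, g}): φ is true.
For instance, at d:
  At d: Dia (r -> s) is true, Dia s is true, so Dia (r -> s) and Dia s is true.
    At d: Dia (r -> s) requires r -> s at some successor in {c, e, g}.
      r -> s holds at c, so Dia (r -> s) is true at d.
    At d: Dia s requires s at some successor in {c, e, g}.
      s holds at c, so Dia s is true at d.
Satisfying worlds: {a, b, c, d, e, g}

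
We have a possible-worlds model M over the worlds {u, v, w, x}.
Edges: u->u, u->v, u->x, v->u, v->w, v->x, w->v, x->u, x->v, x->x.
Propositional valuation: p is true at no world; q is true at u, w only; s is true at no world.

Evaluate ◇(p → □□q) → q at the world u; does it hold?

Yes

At u: ◇(p → □□q) is true, q is true, so ◇(p → □□q) → q is true.
  At u: ◇(p → □□q) requires p → □□q at some successor in {u, v, x}.
    p → □□q holds at u, so ◇(p → □□q) is true at u.
      At u: p is false, □□q is false, so p → □□q is true.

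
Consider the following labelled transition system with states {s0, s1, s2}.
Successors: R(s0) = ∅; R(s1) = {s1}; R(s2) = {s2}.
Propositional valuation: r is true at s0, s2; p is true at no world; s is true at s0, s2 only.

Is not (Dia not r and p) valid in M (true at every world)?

Yes

Let φ = not (Dia not r and p). Evaluate φ at each world:
  s0 (successors ∅): φ is true.
  s1 (successors {s1}): φ is true.
  s2 (successors {s2}): φ is true.
For instance, at s1:
  At s1: Dia not r and p is false, so not (Dia not r and p) is true.
    At s1: Dia not r is true, p is false, so Dia not r and p is false.
      At s1: Dia not r requires not r at some successor in {s1}.
        not r holds at s1, so Dia not r is true at s1.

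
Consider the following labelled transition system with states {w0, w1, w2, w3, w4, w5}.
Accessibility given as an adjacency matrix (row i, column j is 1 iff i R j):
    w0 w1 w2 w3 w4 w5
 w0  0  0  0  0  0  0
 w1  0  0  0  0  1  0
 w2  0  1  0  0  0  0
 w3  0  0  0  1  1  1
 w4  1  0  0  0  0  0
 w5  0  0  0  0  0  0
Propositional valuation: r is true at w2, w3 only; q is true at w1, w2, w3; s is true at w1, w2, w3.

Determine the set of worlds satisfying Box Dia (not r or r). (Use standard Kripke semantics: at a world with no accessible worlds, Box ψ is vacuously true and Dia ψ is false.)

Recall that Box ψ holds at a world iff ψ holds at every accessible world, and Dia ψ holds iff ψ holds at some accessible world.
Let φ = Box Dia (not r or r). Evaluate φ at each world:
  w0 (successors ∅): φ is true.
  w1 (successors {w4}): φ is true.
  w2 (successors {w1}): φ is true.
  w3 (successors {w3, w4, w5}): φ is false.
  w4 (successors {w0}): φ is false.
  w5 (successors ∅): φ is true.
For instance, at w1:
  At w1: Box Dia (not r or r) requires Dia (not r or r) at every successor {w4}.
      At w4: Dia (not r or r) requires not r or r at some successor in {w0}.
        not r or r holds at w0, so Dia (not r or r) is true at w4.
  So Box Dia (not r or r) is true at w1.
Satisfying worlds: {w0, w1, w2, w5}

w0, w1, w2, w5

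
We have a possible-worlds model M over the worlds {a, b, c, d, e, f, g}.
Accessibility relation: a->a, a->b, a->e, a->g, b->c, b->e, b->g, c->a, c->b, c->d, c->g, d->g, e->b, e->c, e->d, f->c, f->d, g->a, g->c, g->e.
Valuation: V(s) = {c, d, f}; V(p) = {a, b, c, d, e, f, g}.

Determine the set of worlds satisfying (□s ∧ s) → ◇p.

a, b, c, d, e, f, g

Let φ = (□s ∧ s) → ◇p. Evaluate φ at each world:
  a (successors {a, b, e, g}): φ is true.
  b (successors {c, e, g}): φ is true.
  c (successors {a, b, d, g}): φ is true.
  d (successors {g}): φ is true.
  e (successors {b, c, d}): φ is true.
  f (successors {c, d}): φ is true.
  g (successors {a, c, e}): φ is true.
For instance, at f:
  At f: □s ∧ s is true, ◇p is true, so (□s ∧ s) → ◇p is true.
    At f: □s is true, s is true, so □s ∧ s is true.
      At f: □s requires s at every successor {c, d}.
        At c: s is true.
        At d: s is true.
      So □s is true at f.
    At f: ◇p requires p at some successor in {c, d}.
      p holds at c, so ◇p is true at f.
Satisfying worlds: {a, b, c, d, e, f, g}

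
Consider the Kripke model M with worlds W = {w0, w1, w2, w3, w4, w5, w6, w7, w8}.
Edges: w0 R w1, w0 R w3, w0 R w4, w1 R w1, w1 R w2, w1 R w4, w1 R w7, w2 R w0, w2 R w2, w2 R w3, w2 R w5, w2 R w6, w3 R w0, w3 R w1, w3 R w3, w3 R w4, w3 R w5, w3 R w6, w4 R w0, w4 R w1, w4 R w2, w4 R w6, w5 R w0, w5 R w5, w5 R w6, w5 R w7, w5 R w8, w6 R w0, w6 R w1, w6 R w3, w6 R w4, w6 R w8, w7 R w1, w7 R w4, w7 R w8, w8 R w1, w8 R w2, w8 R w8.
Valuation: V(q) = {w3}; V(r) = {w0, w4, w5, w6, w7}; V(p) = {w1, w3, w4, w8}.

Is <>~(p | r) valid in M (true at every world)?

Let φ = <>~(p | r). Evaluate φ at each world:
  w0 (successors {w1, w3, w4}): φ is false.
  w1 (successors {w1, w2, w4, w7}): φ is true.
  w2 (successors {w0, w2, w3, w5, w6}): φ is true.
  w3 (successors {w0, w1, w3, w4, w5, w6}): φ is false.
  w4 (successors {w0, w1, w2, w6}): φ is true.
  w5 (successors {w0, w5, w6, w7, w8}): φ is false.
  w6 (successors {w0, w1, w3, w4, w8}): φ is false.
  w7 (successors {w1, w4, w8}): φ is false.
  w8 (successors {w1, w2, w8}): φ is true.
Detail at w0 (counterexample):
  At w0: <>~(p | r) requires ~(p | r) at some successor in {w1, w3, w4}.
    At w1: ~(p | r) is false.
    At w3: ~(p | r) is false.
    At w4: ~(p | r) is false.
  So <>~(p | r) is false at w0.

No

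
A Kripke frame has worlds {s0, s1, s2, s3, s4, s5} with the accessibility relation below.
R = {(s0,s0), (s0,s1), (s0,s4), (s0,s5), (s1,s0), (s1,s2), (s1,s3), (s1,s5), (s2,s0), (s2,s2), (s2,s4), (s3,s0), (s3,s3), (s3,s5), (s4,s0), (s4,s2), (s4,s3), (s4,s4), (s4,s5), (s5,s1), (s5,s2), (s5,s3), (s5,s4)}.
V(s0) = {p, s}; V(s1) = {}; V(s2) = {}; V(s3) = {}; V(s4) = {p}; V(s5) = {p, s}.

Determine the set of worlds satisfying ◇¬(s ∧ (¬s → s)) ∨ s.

s0, s1, s2, s3, s4, s5

Recall that ◇ψ holds at a world iff ψ holds at some accessible world.
Let φ = ◇¬(s ∧ (¬s → s)) ∨ s. Evaluate φ at each world:
  s0 (successors {s0, s1, s4, s5}): φ is true.
  s1 (successors {s0, s2, s3, s5}): φ is true.
  s2 (successors {s0, s2, s4}): φ is true.
  s3 (successors {s0, s3, s5}): φ is true.
  s4 (successors {s0, s2, s3, s4, s5}): φ is true.
  s5 (successors {s1, s2, s3, s4}): φ is true.
For instance, at s5:
  At s5: ◇¬(s ∧ (¬s → s)) is true, s is true, so ◇¬(s ∧ (¬s → s)) ∨ s is true.
    At s5: ◇¬(s ∧ (¬s → s)) requires ¬(s ∧ (¬s → s)) at some successor in {s1, s2, s3, s4}.
      ¬(s ∧ (¬s → s)) holds at s1, so ◇¬(s ∧ (¬s → s)) is true at s5.
Satisfying worlds: {s0, s1, s2, s3, s4, s5}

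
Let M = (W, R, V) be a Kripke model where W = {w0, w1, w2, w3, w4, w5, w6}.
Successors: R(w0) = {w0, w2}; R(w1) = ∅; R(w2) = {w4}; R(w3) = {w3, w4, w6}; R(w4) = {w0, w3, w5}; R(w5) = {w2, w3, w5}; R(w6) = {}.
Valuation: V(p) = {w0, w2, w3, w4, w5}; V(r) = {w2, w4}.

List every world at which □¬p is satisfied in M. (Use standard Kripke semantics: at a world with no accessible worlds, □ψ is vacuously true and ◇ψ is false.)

Let φ = □¬p. Evaluate φ at each world:
  w0 (successors {w0, w2}): φ is false.
  w1 (successors ∅): φ is true.
  w2 (successors {w4}): φ is false.
  w3 (successors {w3, w4, w6}): φ is false.
  w4 (successors {w0, w3, w5}): φ is false.
  w5 (successors {w2, w3, w5}): φ is false.
  w6 (successors ∅): φ is true.
For instance, at w3:
  At w3: □¬p requires ¬p at every successor {w3, w4, w6}.
    ¬p fails at w3, so □¬p is false at w3.
Satisfying worlds: {w1, w6}

w1, w6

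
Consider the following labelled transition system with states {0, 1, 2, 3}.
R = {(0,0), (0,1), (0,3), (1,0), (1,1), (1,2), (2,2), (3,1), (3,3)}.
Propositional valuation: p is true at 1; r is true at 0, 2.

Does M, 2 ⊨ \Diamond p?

At 2: \Diamond p requires p at some successor in {2}.
  At 2: p is false.
So \Diamond p is false at 2.

No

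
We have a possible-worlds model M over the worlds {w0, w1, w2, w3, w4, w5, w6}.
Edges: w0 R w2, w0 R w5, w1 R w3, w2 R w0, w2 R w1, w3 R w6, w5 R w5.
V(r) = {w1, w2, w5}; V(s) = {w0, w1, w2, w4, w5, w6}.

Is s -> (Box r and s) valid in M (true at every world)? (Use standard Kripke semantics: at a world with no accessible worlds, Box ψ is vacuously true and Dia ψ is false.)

No

Let φ = s -> (Box r and s). Evaluate φ at each world:
  w0 (successors {w2, w5}): φ is true.
  w1 (successors {w3}): φ is false.
  w2 (successors {w0, w1}): φ is false.
  w3 (successors {w6}): φ is true.
  w4 (successors ∅): φ is true.
  w5 (successors {w5}): φ is true.
  w6 (successors ∅): φ is true.
Detail at w1 (counterexample):
  At w1: s is true, Box r and s is false, so s -> (Box r and s) is false.
    At w1: Box r is false, s is true, so Box r and s is false.
      At w1: Box r requires r at every successor {w3}.
        r fails at w3, so Box r is false at w1.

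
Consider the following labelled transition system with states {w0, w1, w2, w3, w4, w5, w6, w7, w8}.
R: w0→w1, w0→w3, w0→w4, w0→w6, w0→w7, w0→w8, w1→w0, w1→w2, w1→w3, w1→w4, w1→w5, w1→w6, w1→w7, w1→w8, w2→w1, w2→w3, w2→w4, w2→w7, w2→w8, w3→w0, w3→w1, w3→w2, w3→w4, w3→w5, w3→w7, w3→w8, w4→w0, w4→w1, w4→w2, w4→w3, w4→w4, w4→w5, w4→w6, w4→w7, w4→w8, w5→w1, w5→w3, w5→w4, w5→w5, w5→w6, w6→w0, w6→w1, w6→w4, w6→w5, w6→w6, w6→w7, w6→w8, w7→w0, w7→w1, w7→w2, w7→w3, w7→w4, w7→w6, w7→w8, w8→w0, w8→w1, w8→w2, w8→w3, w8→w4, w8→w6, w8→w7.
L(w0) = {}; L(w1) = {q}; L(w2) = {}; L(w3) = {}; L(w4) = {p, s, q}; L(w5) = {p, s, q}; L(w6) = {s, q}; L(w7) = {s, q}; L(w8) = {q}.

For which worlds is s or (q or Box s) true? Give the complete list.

Let φ = s or (q or Box s). Evaluate φ at each world:
  w0 (successors {w1, w3, w4, w6, w7, w8}): φ is false.
  w1 (successors {w0, w2, w3, w4, w5, w6, w7, w8}): φ is true.
  w2 (successors {w1, w3, w4, w7, w8}): φ is false.
  w3 (successors {w0, w1, w2, w4, w5, w7, w8}): φ is false.
  w4 (successors {w0, w1, w2, w3, w4, w5, w6, w7, w8}): φ is true.
  w5 (successors {w1, w3, w4, w5, w6}): φ is true.
  w6 (successors {w0, w1, w4, w5, w6, w7, w8}): φ is true.
  w7 (successors {w0, w1, w2, w3, w4, w6, w8}): φ is true.
  w8 (successors {w0, w1, w2, w3, w4, w6, w7}): φ is true.
For instance, at w0:
  At w0: s is false, q or Box s is false, so s or (q or Box s) is false.
    At w0: q is false, Box s is false, so q or Box s is false.
      At w0: Box s requires s at every successor {w1, w3, w4, w6, w7, w8}.
        s fails at w1, so Box s is false at w0.
Satisfying worlds: {w1, w4, w5, w6, w7, w8}

w1, w4, w5, w6, w7, w8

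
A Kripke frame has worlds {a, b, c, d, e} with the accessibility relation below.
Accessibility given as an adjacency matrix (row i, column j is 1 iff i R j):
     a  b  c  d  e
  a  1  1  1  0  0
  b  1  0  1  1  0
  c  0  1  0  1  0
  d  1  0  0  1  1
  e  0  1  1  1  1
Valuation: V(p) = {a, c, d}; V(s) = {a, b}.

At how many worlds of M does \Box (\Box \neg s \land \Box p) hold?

0

Recall that \Box ψ holds at a world iff ψ holds at every accessible world, and \Diamond ψ holds iff ψ holds at some accessible world.
Let φ = \Box (\Box \neg s \land \Box p). Evaluate φ at each world:
  a (successors {a, b, c}): φ is false.
  b (successors {a, c, d}): φ is false.
  c (successors {b, d}): φ is false.
  d (successors {a, d, e}): φ is false.
  e (successors {b, c, d, e}): φ is false.
For instance, at a:
  At a: \Box (\Box \neg s \land \Box p) requires \Box \neg s \land \Box p at every successor {a, b, c}.
    \Box \neg s \land \Box p fails at a, so \Box (\Box \neg s \land \Box p) is false at a.
      At a: \Box \neg s is false, \Box p is false, so \Box \neg s \land \Box p is false.
Satisfying worlds: none.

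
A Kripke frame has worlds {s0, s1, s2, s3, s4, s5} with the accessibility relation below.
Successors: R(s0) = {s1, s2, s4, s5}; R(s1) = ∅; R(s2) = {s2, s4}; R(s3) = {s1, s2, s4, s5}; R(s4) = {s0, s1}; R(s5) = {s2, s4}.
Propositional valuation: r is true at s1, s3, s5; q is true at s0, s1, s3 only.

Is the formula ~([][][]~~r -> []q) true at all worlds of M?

No

Let φ = ~([][][]~~r -> []q). Evaluate φ at each world:
  s0 (successors {s1, s2, s4, s5}): φ is false.
  s1 (successors ∅): φ is false.
  s2 (successors {s2, s4}): φ is false.
  s3 (successors {s1, s2, s4, s5}): φ is false.
  s4 (successors {s0, s1}): φ is false.
  s5 (successors {s2, s4}): φ is false.
Detail at s0 (counterexample):
  At s0: [][][]~~r -> []q is true, so ~([][][]~~r -> []q) is false.
    At s0: [][][]~~r is false, []q is false, so [][][]~~r -> []q is true.
      At s0: [][][]~~r requires [][]~~r at every successor {s1, s2, s4, s5}.
        [][]~~r fails at s2, so [][][]~~r is false at s0.
      At s0: []q requires q at every successor {s1, s2, s4, s5}.
        q fails at s2, so []q is false at s0.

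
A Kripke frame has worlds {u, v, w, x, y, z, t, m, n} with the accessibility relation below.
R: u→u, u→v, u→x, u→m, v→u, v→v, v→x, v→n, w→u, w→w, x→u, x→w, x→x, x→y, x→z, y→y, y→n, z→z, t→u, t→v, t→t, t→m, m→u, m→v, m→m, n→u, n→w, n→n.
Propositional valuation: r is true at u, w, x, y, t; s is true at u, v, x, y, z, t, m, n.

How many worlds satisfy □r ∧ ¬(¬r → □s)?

Let φ = □r ∧ ¬(¬r → □s). Evaluate φ at each world:
  u (successors {u, v, x, m}): φ is false.
  v (successors {u, v, x, n}): φ is false.
  w (successors {u, w}): φ is false.
  x (successors {u, w, x, y, z}): φ is false.
  y (successors {y, n}): φ is false.
  z (successors {z}): φ is false.
  t (successors {u, v, t, m}): φ is false.
  m (successors {u, v, m}): φ is false.
  n (successors {u, w, n}): φ is false.
For instance, at v:
  At v: □r is false, ¬(¬r → □s) is false, so □r ∧ ¬(¬r → □s) is false.
    At v: □r requires r at every successor {u, v, x, n}.
      r fails at v, so □r is false at v.
    At v: ¬r → □s is true, so ¬(¬r → □s) is false.
      At v: ¬r is true, □s is true, so ¬r → □s is true.
Satisfying worlds: none.

0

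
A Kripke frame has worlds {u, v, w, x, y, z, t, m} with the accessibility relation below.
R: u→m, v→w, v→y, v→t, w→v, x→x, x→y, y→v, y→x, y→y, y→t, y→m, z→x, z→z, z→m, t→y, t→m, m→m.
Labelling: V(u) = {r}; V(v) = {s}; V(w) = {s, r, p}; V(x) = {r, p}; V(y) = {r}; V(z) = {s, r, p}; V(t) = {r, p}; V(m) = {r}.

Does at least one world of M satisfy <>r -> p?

Yes

Recall that <>ψ holds at a world iff ψ holds at some accessible world.
Let φ = <>r -> p. Evaluate φ at each world:
  u (successors {m}): φ is false.
  v (successors {w, y, t}): φ is false.
  w (successors {v}): φ is true.
  x (successors {x, y}): φ is true.
  y (successors {v, x, y, t, m}): φ is false.
  z (successors {x, z, m}): φ is true.
  t (successors {y, m}): φ is true.
  m (successors {m}): φ is false.
Detail at w (witness):
  At w: <>r is false, p is true, so <>r -> p is true.
    At w: <>r requires r at some successor in {v}.
      At v: r is false.
    So <>r is false at w.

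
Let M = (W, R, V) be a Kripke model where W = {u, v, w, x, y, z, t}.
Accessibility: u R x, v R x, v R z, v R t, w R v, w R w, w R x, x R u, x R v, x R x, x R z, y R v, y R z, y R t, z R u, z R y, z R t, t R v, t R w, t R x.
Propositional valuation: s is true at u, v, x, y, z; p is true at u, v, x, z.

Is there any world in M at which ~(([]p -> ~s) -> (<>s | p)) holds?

Let φ = ~(([]p -> ~s) -> (<>s | p)). Evaluate φ at each world:
  u (successors {x}): φ is false.
  v (successors {x, z, t}): φ is false.
  w (successors {v, w, x}): φ is false.
  x (successors {u, v, x, z}): φ is false.
  y (successors {v, z, t}): φ is false.
  z (successors {u, y, t}): φ is false.
  t (successors {v, w, x}): φ is false.
For instance, at z:
  At z: ([]p -> ~s) -> (<>s | p) is true, so ~(([]p -> ~s) -> (<>s | p)) is false.
    At z: []p -> ~s is true, <>s | p is true, so ([]p -> ~s) -> (<>s | p) is true.
      At z: []p is false, ~s is false, so []p -> ~s is true.
      At z: <>s is true, p is true, so <>s | p is true.

No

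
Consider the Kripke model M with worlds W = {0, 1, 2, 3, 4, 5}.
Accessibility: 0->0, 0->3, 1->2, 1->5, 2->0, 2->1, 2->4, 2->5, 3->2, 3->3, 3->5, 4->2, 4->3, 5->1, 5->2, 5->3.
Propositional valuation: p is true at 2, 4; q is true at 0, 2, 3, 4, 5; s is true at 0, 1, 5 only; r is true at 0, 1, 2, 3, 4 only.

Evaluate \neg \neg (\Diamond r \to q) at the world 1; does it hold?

No

At 1: \neg (\Diamond r \to q) is true, so \neg \neg (\Diamond r \to q) is false.
  At 1: \Diamond r \to q is false, so \neg (\Diamond r \to q) is true.
    At 1: \Diamond r is true, q is false, so \Diamond r \to q is false.
      At 1: \Diamond r requires r at some successor in {2, 5}.
        r holds at 2, so \Diamond r is true at 1.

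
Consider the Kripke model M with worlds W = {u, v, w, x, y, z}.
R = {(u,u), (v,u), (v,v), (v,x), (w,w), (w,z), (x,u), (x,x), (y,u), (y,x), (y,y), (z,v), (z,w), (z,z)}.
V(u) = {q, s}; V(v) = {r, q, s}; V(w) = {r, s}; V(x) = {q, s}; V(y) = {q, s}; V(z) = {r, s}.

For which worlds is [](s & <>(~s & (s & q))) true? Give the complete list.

Recall that []ψ holds at a world iff ψ holds at every accessible world, and <>ψ holds iff ψ holds at some accessible world.
Let φ = [](s & <>(~s & (s & q))). Evaluate φ at each world:
  u (successors {u}): φ is false.
  v (successors {u, v, x}): φ is false.
  w (successors {w, z}): φ is false.
  x (successors {u, x}): φ is false.
  y (successors {u, x, y}): φ is false.
  z (successors {v, w, z}): φ is false.
For instance, at x:
  At x: [](s & <>(~s & (s & q))) requires s & <>(~s & (s & q)) at every successor {u, x}.
    s & <>(~s & (s & q)) fails at u, so [](s & <>(~s & (s & q))) is false at x.
      At u: s is true, <>(~s & (s & q)) is false, so s & <>(~s & (s & q)) is false.
Satisfying worlds: none.

none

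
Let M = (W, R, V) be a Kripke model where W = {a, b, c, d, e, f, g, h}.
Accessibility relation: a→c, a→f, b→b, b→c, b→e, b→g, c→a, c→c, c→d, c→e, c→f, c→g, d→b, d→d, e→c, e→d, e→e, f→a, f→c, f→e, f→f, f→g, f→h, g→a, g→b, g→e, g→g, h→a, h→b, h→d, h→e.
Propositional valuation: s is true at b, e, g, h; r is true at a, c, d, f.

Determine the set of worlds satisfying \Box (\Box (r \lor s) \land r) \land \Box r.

a

Let φ = \Box (\Box (r \lor s) \land r) \land \Box r. Evaluate φ at each world:
  a (successors {c, f}): φ is true.
  b (successors {b, c, e, g}): φ is false.
  c (successors {a, c, d, e, f, g}): φ is false.
  d (successors {b, d}): φ is false.
  e (successors {c, d, e}): φ is false.
  f (successors {a, c, e, f, g, h}): φ is false.
  g (successors {a, b, e, g}): φ is false.
  h (successors {a, b, d, e}): φ is false.
For instance, at b:
  At b: \Box (\Box (r \lor s) \land r) is false, \Box r is false, so \Box (\Box (r \lor s) \land r) \land \Box r is false.
    At b: \Box (\Box (r \lor s) \land r) requires \Box (r \lor s) \land r at every successor {b, c, e, g}.
      \Box (r \lor s) \land r fails at b, so \Box (\Box (r \lor s) \land r) is false at b.
    At b: \Box r requires r at every successor {b, c, e, g}.
      r fails at b, so \Box r is false at b.
Satisfying worlds: {a}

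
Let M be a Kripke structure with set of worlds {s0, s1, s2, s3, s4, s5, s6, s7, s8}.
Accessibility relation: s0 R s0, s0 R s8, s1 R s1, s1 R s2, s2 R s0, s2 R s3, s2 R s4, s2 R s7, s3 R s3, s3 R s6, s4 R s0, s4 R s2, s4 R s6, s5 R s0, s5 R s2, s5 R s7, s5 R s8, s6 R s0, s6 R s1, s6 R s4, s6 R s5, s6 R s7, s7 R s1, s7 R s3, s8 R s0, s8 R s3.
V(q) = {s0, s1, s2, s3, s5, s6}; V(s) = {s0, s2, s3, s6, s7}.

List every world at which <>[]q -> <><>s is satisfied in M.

Let φ = <>[]q -> <><>s. Evaluate φ at each world:
  s0 (successors {s0, s8}): φ is true.
  s1 (successors {s1, s2}): φ is true.
  s2 (successors {s0, s3, s4, s7}): φ is true.
  s3 (successors {s3, s6}): φ is true.
  s4 (successors {s0, s2, s6}): φ is true.
  s5 (successors {s0, s2, s7, s8}): φ is true.
  s6 (successors {s0, s1, s4, s5, s7}): φ is true.
  s7 (successors {s1, s3}): φ is true.
  s8 (successors {s0, s3}): φ is true.
For instance, at s7:
  At s7: <>[]q is true, <><>s is true, so <>[]q -> <><>s is true.
    At s7: <>[]q requires []q at some successor in {s1, s3}.
      []q holds at s1, so <>[]q is true at s7.
    At s7: <><>s requires <>s at some successor in {s1, s3}.
      <>s holds at s1, so <><>s is true at s7.
Satisfying worlds: {s0, s1, s2, s3, s4, s5, s6, s7, s8}

s0, s1, s2, s3, s4, s5, s6, s7, s8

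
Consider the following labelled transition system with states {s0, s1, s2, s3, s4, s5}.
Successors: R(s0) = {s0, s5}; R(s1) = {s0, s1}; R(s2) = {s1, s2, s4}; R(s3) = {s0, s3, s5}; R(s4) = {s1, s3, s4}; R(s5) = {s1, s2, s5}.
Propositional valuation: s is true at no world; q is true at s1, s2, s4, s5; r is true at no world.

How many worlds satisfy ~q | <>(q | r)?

6

Recall that <>ψ holds at a world iff ψ holds at some accessible world.
Let φ = ~q | <>(q | r). Evaluate φ at each world:
  s0 (successors {s0, s5}): φ is true.
  s1 (successors {s0, s1}): φ is true.
  s2 (successors {s1, s2, s4}): φ is true.
  s3 (successors {s0, s3, s5}): φ is true.
  s4 (successors {s1, s3, s4}): φ is true.
  s5 (successors {s1, s2, s5}): φ is true.
For instance, at s2:
  At s2: ~q is false, <>(q | r) is true, so ~q | <>(q | r) is true.
    At s2: <>(q | r) requires q | r at some successor in {s1, s2, s4}.
      q | r holds at s1, so <>(q | r) is true at s2.
Satisfying worlds: {s0, s1, s2, s3, s4, s5}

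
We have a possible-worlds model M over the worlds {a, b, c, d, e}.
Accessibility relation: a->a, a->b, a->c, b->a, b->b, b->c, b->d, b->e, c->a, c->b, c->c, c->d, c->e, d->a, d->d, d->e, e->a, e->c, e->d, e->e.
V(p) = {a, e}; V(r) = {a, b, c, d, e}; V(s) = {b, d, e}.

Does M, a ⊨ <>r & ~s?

At a: <>r is true, ~s is true, so <>r & ~s is true.
  At a: <>r requires r at some successor in {a, b, c}.
    r holds at a, so <>r is true at a.

Yes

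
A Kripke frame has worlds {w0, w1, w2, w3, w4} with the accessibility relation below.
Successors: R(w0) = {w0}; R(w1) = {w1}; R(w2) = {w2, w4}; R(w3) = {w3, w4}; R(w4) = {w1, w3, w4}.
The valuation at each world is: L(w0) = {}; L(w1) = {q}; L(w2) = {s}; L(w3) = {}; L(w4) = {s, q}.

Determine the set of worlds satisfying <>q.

w1, w2, w3, w4

Let φ = <>q. Evaluate φ at each world:
  w0 (successors {w0}): φ is false.
  w1 (successors {w1}): φ is true.
  w2 (successors {w2, w4}): φ is true.
  w3 (successors {w3, w4}): φ is true.
  w4 (successors {w1, w3, w4}): φ is true.
For instance, at w0:
  At w0: <>q requires q at some successor in {w0}.
    At w0: q is false.
  So <>q is false at w0.
Satisfying worlds: {w1, w2, w3, w4}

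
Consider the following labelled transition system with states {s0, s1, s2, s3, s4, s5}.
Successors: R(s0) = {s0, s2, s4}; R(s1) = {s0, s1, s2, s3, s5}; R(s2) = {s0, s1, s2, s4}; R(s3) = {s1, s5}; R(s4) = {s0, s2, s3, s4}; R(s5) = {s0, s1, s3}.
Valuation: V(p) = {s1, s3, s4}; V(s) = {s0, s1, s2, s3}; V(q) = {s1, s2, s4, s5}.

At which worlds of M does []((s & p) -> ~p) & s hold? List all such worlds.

Let φ = []((s & p) -> ~p) & s. Evaluate φ at each world:
  s0 (successors {s0, s2, s4}): φ is true.
  s1 (successors {s0, s1, s2, s3, s5}): φ is false.
  s2 (successors {s0, s1, s2, s4}): φ is false.
  s3 (successors {s1, s5}): φ is false.
  s4 (successors {s0, s2, s3, s4}): φ is false.
  s5 (successors {s0, s1, s3}): φ is false.
For instance, at s4:
  At s4: []((s & p) -> ~p) is false, s is false, so []((s & p) -> ~p) & s is false.
    At s4: []((s & p) -> ~p) requires (s & p) -> ~p at every successor {s0, s2, s3, s4}.
      (s & p) -> ~p fails at s3, so []((s & p) -> ~p) is false at s4.
Satisfying worlds: {s0}

s0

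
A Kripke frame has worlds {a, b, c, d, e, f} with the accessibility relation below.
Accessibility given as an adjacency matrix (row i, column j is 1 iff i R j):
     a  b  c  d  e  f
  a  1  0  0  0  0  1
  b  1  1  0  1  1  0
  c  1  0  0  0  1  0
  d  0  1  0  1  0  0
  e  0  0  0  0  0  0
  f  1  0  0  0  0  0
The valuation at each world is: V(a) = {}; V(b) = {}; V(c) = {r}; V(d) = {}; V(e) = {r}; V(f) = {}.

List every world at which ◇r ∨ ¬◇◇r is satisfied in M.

a, b, c, e, f

Recall that ◇ψ holds at a world iff ψ holds at some accessible world.
Let φ = ◇r ∨ ¬◇◇r. Evaluate φ at each world:
  a (successors {a, f}): φ is true.
  b (successors {a, b, d, e}): φ is true.
  c (successors {a, e}): φ is true.
  d (successors {b, d}): φ is false.
  e (successors ∅): φ is true.
  f (successors {a}): φ is true.
For instance, at b:
  At b: ◇r is true, ¬◇◇r is false, so ◇r ∨ ¬◇◇r is true.
    At b: ◇r requires r at some successor in {a, b, d, e}.
      r holds at e, so ◇r is true at b.
    At b: ◇◇r is true, so ¬◇◇r is false.
      At b: ◇◇r requires ◇r at some successor in {a, b, d, e}.
        ◇r holds at b, so ◇◇r is true at b.
Satisfying worlds: {a, b, c, e, f}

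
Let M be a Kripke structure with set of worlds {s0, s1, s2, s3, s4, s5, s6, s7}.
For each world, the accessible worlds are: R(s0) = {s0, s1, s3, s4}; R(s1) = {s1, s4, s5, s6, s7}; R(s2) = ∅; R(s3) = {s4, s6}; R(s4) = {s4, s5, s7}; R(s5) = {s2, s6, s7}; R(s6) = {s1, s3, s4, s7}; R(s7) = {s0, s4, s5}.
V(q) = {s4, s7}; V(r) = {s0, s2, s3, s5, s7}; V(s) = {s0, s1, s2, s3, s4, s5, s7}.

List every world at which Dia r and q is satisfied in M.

s4, s7

Let φ = Dia r and q. Evaluate φ at each world:
  s0 (successors {s0, s1, s3, s4}): φ is false.
  s1 (successors {s1, s4, s5, s6, s7}): φ is false.
  s2 (successors ∅): φ is false.
  s3 (successors {s4, s6}): φ is false.
  s4 (successors {s4, s5, s7}): φ is true.
  s5 (successors {s2, s6, s7}): φ is false.
  s6 (successors {s1, s3, s4, s7}): φ is false.
  s7 (successors {s0, s4, s5}): φ is true.
For instance, at s3:
  At s3: Dia r is false, q is false, so Dia r and q is false.
    At s3: Dia r requires r at some successor in {s4, s6}.
      At s4: r is false.
      At s6: r is false.
    So Dia r is false at s3.
Satisfying worlds: {s4, s7}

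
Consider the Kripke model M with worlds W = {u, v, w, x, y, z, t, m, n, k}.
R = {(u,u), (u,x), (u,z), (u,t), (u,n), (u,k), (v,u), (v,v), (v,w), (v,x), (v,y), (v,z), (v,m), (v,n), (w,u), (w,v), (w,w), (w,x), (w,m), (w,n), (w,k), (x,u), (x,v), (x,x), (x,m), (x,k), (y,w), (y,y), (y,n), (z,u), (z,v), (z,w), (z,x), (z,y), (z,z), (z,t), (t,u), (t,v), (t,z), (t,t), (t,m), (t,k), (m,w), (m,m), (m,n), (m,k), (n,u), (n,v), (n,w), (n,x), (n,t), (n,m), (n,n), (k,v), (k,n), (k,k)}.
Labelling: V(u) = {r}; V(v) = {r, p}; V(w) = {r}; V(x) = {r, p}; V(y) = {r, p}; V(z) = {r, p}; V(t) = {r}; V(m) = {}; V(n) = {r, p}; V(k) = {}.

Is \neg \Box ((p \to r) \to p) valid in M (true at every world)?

Yes

Let φ = \neg \Box ((p \to r) \to p). Evaluate φ at each world:
  u (successors {u, x, z, t, n, k}): φ is true.
  v (successors {u, v, w, x, y, z, m, n}): φ is true.
  w (successors {u, v, w, x, m, n, k}): φ is true.
  x (successors {u, v, x, m, k}): φ is true.
  y (successors {w, y, n}): φ is true.
  z (successors {u, v, w, x, y, z, t}): φ is true.
  t (successors {u, v, z, t, m, k}): φ is true.
  m (successors {w, m, n, k}): φ is true.
  n (successors {u, v, w, x, t, m, n}): φ is true.
  k (successors {v, n, k}): φ is true.
For instance, at u:
  At u: \Box ((p \to r) \to p) is false, so \neg \Box ((p \to r) \to p) is true.
    At u: \Box ((p \to r) \to p) requires (p \to r) \to p at every successor {u, x, z, t, n, k}.
      (p \to r) \to p fails at u, so \Box ((p \to r) \to p) is false at u.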